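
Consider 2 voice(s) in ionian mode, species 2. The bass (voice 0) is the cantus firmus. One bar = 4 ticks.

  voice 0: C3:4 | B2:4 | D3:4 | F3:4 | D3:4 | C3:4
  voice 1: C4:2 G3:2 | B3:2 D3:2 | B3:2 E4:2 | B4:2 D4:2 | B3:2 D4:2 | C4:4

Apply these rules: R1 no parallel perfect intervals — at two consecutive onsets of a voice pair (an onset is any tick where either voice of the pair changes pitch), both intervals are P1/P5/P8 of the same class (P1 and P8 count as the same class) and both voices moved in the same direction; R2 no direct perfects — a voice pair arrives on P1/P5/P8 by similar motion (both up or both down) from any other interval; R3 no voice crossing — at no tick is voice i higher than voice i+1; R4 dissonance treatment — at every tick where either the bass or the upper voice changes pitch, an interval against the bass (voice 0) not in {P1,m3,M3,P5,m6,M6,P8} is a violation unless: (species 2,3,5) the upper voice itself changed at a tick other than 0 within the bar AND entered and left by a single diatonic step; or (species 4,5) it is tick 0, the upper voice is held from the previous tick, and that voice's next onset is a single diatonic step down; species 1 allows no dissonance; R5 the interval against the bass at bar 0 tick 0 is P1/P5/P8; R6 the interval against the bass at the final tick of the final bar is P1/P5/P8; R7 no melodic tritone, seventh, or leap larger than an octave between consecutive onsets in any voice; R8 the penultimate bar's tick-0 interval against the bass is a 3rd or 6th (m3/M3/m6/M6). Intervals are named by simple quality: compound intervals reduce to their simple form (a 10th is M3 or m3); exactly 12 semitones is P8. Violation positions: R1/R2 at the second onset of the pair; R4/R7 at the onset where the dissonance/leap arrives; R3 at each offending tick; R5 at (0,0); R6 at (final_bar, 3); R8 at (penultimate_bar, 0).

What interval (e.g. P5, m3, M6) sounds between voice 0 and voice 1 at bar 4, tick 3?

voice 0=D3 voice 1=D4 -> P8

P8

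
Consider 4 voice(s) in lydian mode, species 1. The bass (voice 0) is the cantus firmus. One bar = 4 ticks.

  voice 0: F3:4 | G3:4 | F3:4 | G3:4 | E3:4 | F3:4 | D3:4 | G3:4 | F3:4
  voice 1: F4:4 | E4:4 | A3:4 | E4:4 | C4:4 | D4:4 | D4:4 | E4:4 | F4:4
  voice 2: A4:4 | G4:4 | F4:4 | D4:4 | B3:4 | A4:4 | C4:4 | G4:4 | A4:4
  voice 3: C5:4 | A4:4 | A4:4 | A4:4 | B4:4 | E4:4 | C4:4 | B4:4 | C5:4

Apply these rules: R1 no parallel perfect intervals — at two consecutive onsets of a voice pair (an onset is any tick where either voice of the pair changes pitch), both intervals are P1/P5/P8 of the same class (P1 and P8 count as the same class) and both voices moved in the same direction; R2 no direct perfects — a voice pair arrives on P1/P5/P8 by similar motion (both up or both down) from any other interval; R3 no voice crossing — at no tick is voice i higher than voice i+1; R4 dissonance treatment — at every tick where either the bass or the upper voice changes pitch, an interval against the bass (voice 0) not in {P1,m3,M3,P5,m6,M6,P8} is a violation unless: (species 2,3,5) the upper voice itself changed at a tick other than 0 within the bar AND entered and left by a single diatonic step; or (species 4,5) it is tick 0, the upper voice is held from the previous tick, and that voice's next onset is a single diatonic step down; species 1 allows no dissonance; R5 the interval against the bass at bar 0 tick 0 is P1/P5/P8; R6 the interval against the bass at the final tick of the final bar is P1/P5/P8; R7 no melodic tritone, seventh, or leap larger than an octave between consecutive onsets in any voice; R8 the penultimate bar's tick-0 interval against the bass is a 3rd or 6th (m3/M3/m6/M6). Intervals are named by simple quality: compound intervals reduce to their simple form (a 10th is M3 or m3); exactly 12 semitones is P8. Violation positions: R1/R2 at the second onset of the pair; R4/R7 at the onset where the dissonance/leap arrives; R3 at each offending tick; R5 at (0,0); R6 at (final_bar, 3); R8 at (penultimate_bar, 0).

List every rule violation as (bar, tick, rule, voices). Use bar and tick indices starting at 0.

(0, 0, R5, (0, 2))
(1, 0, R4, (0, 3))
(2, 0, R1, (0, 2))
(3, 0, R3, (1, 2))
(3, 0, R4, (0, 3))
(3, 1, R3, (1, 2))
(3, 2, R3, (1, 2))
(3, 3, R3, (1, 2))
(4, 0, R1, (0, 2))
(4, 0, R3, (1, 2))
(4, 1, R3, (1, 2))
(4, 2, R3, (1, 2))
(4, 3, R3, (1, 2))
(5, 0, R2, (1, 2))
(5, 0, R3, (2, 3))
(5, 0, R4, (0, 3))
(5, 0, R7, (2,))
(5, 1, R3, (2, 3))
(5, 2, R3, (2, 3))
(5, 3, R3, (2, 3))
(6, 0, R2, (2, 3))
(6, 0, R3, (1, 2))
(6, 0, R4, (0, 2))
(6, 0, R4, (0, 3))
(6, 1, R3, (1, 2))
(6, 2, R3, (1, 2))
(6, 3, R3, (1, 2))
(7, 0, R2, (0, 2))
(7, 0, R2, (1, 3))
(7, 0, R7, (3,))
(7, 0, R8, (0, 2))
(8, 0, R1, (1, 3))
(8, 3, R6, (0, 2))

bar 0: v0=F3 v1=F4 v2=A4 v3=C5 downbeat P5
bar 1: v0=G3 v1=E4 v2=G4 v3=A4 downbeat M2
bar 2: v0=F3 v1=A3 v2=F4 v3=A4 downbeat M3
bar 3: v0=G3 v1=E4 v2=D4 v3=A4 downbeat M2
bar 4: v0=E3 v1=C4 v2=B3 v3=B4 downbeat P5
bar 5: v0=F3 v1=D4 v2=A4 v3=E4 downbeat M7
bar 6: v0=D3 v1=D4 v2=C4 v3=C4 downbeat m7
bar 7: v0=G3 v1=E4 v2=G4 v3=B4 downbeat M3
bar 8: v0=F3 v1=F4 v2=A4 v3=C5 downbeat P5
  -> R5 @ bar 0 tick 0 v(0, 2): opens on M3
  -> R4 @ bar 1 tick 0 v(0, 3): G3/A4 M2 untreated
  -> R1 @ bar 2 tick 0 v(0, 2): G3/G4 P8 -> F3/F4 P8 similar
  -> R3 @ bar 3 tick 0 v(1, 2): E4 above D4
  -> R4 @ bar 3 tick 0 v(0, 3): G3/A4 M2 untreated
  -> R3 @ bar 3 tick 1 v(1, 2): E4 above D4
  -> R3 @ bar 3 tick 2 v(1, 2): E4 above D4
  -> R3 @ bar 3 tick 3 v(1, 2): E4 above D4
  -> R1 @ bar 4 tick 0 v(0, 2): G3/D4 P5 -> E3/B3 P5 similar
  -> R3 @ bar 4 tick 0 v(1, 2): C4 above B3
  -> R3 @ bar 4 tick 1 v(1, 2): C4 above B3
  -> R3 @ bar 4 tick 2 v(1, 2): C4 above B3
  -> R3 @ bar 4 tick 3 v(1, 2): C4 above B3
  -> R2 @ bar 5 tick 0 v(1, 2): C4/B3 m2 -> D4/A4 P5 similar
  -> R3 @ bar 5 tick 0 v(2, 3): A4 above E4
  -> R4 @ bar 5 tick 0 v(0, 3): F3/E4 M7 untreated
  -> R7 @ bar 5 tick 0 v(2,): B3->A4 leap 10st
  -> R3 @ bar 5 tick 1 v(2, 3): A4 above E4
  -> R3 @ bar 5 tick 2 v(2, 3): A4 above E4
  -> R3 @ bar 5 tick 3 v(2, 3): A4 above E4
  -> R2 @ bar 6 tick 0 v(2, 3): A4/E4 P4 -> C4/C4 P1 similar
  -> R3 @ bar 6 tick 0 v(1, 2): D4 above C4
  -> R4 @ bar 6 tick 0 v(0, 2): D3/C4 m7 untreated
  -> R4 @ bar 6 tick 0 v(0, 3): D3/C4 m7 untreated
  -> R3 @ bar 6 tick 1 v(1, 2): D4 above C4
  -> R3 @ bar 6 tick 2 v(1, 2): D4 above C4
  -> R3 @ bar 6 tick 3 v(1, 2): D4 above C4
  -> R2 @ bar 7 tick 0 v(0, 2): D3/C4 m7 -> G3/G4 P8 similar
  -> R2 @ bar 7 tick 0 v(1, 3): D4/C4 M2 -> E4/B4 P5 similar
  -> R7 @ bar 7 tick 0 v(3,): C4->B4 leap 11st
  -> R8 @ bar 7 tick 0 v(0, 2): penult P8 not 3rd/6th
  -> R1 @ bar 8 tick 0 v(1, 3): E4/B4 P5 -> F4/C5 P5 similar
  -> R6 @ bar 8 tick 3 v(0, 2): closes on M3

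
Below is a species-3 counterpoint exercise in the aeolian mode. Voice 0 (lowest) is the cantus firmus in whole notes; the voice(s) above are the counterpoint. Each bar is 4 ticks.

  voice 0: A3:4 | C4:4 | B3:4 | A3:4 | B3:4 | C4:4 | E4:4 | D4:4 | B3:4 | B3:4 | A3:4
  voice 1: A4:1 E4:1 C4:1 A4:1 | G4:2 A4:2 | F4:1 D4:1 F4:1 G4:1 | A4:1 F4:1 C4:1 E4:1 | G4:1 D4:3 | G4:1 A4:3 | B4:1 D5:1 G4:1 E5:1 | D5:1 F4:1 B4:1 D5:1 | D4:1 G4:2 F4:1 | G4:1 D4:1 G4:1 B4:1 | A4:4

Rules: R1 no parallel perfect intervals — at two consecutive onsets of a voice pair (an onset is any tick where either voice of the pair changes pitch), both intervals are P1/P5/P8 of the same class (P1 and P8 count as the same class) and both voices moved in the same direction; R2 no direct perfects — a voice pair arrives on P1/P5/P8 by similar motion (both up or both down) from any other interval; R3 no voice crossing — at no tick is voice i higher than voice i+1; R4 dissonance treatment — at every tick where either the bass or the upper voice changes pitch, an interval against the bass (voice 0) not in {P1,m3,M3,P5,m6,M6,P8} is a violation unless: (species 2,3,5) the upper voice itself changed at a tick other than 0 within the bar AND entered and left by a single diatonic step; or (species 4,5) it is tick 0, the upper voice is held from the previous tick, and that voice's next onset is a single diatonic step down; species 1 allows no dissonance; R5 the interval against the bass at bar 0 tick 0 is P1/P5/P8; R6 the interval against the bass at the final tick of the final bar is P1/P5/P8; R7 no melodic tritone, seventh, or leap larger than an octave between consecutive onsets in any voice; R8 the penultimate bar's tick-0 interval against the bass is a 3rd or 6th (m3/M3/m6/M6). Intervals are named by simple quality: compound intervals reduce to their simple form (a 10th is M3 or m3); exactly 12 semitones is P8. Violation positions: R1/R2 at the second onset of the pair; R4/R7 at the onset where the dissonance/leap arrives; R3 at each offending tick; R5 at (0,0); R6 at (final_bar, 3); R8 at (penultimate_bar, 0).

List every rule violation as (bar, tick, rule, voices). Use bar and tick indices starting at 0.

bar 0: v0=A3 v1=A4 downbeat P8
bar 1: v0=C4 v1=G4 downbeat P5
bar 2: v0=B3 v1=F4 downbeat TT
bar 3: v0=A3 v1=A4 downbeat P8
bar 4: v0=B3 v1=G4 downbeat m6
bar 5: v0=C4 v1=G4 downbeat P5
bar 6: v0=E4 v1=B4 downbeat P5
bar 7: v0=D4 v1=D5 downbeat P8
bar 8: v0=B3 v1=D4 downbeat m3
bar 9: v0=B3 v1=G4 downbeat m6
bar 10: v0=A3 v1=A4 downbeat P8
  -> R4 @ bar 2 tick 0 v(0, 1): B3/F4 TT untreated
  -> R4 @ bar 2 tick 2 v(0, 1): B3/F4 TT untreated
  -> R2 @ bar 5 tick 0 v(0, 1): B3/D4 m3 -> C4/G4 P5 similar
  -> R2 @ bar 6 tick 0 v(0, 1): C4/A4 M6 -> E4/B4 P5 similar
  -> R4 @ bar 6 tick 1 v(0, 1): E4/D5 m7 untreated
  -> R1 @ bar 7 tick 0 v(0, 1): E4/E5 P8 -> D4/D5 P8 similar
  -> R7 @ bar 7 tick 2 v(1,): F4->B4 leap 6st
  -> R1 @ bar 10 tick 0 v(0, 1): B3/B4 P8 -> A3/A4 P8 similar

(2, 0, R4, (0, 1))
(2, 2, R4, (0, 1))
(5, 0, R2, (0, 1))
(6, 0, R2, (0, 1))
(6, 1, R4, (0, 1))
(7, 0, R1, (0, 1))
(7, 2, R7, (1,))
(10, 0, R1, (0, 1))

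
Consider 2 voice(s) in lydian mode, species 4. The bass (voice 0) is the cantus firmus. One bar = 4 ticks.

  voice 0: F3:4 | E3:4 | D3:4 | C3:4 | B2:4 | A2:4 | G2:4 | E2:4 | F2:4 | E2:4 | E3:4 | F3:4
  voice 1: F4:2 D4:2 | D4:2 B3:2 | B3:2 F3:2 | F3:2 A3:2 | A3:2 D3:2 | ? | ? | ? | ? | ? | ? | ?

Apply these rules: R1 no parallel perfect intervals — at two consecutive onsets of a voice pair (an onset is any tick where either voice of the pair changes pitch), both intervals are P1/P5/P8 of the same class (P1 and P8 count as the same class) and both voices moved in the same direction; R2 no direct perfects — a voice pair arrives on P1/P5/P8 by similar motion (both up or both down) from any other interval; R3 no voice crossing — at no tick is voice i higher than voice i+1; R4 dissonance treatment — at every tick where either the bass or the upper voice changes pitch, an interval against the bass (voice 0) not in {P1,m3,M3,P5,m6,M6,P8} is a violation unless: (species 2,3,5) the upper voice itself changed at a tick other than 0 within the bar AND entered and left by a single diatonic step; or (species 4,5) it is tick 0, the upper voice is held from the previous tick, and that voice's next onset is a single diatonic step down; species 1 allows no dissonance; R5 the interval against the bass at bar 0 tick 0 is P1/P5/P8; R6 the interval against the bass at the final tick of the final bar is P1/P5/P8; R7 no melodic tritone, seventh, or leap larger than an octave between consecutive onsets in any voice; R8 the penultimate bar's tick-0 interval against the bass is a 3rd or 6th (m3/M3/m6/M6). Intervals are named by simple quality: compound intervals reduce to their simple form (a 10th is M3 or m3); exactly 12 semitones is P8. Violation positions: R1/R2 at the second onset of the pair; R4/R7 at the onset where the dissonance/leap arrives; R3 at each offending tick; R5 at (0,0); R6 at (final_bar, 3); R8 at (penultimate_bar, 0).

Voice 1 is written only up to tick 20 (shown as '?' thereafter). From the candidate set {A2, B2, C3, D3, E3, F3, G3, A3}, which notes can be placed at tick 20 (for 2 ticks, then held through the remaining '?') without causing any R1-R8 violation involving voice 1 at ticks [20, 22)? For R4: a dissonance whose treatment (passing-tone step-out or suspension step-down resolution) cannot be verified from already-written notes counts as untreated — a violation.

{A3, C3, E3, F3}

A2: violates R2
B2: violates R4
C3: legal
D3: violates R4
E3: legal
F3: legal
G3: violates R4
A3: legal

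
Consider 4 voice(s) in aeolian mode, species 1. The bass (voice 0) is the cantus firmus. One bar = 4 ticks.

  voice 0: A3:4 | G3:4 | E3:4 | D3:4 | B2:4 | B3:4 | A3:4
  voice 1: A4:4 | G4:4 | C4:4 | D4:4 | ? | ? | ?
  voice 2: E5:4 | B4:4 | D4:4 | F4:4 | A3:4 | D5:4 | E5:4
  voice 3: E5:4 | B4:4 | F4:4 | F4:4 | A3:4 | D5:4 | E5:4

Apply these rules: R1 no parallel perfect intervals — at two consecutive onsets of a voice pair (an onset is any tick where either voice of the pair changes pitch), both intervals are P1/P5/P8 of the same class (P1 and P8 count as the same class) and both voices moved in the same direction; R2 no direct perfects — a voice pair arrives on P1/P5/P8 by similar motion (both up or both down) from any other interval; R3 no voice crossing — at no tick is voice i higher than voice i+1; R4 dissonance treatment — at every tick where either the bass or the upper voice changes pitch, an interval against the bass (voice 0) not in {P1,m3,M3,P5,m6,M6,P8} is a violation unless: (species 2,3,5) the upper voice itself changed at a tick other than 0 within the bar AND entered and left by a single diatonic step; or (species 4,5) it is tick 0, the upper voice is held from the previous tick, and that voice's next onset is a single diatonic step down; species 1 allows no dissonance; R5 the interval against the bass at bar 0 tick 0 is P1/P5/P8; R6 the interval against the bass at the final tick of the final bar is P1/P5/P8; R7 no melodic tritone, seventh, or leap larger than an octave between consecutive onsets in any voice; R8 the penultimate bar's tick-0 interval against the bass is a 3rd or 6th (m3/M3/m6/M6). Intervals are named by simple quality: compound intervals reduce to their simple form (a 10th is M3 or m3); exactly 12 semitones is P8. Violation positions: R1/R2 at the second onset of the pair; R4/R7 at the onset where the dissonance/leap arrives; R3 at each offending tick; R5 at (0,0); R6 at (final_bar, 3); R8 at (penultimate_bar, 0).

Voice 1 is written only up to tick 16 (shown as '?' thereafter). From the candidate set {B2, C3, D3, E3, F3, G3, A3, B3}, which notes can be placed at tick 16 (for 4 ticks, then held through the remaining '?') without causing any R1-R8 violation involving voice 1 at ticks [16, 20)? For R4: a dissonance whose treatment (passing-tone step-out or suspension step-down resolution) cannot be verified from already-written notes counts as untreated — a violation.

{G3}

B2: violates R1,R7
C3: violates R4,R7
D3: violates R2
E3: violates R4,R7
F3: violates R4
G3: legal
A3: violates R2,R4
B3: violates R1,R3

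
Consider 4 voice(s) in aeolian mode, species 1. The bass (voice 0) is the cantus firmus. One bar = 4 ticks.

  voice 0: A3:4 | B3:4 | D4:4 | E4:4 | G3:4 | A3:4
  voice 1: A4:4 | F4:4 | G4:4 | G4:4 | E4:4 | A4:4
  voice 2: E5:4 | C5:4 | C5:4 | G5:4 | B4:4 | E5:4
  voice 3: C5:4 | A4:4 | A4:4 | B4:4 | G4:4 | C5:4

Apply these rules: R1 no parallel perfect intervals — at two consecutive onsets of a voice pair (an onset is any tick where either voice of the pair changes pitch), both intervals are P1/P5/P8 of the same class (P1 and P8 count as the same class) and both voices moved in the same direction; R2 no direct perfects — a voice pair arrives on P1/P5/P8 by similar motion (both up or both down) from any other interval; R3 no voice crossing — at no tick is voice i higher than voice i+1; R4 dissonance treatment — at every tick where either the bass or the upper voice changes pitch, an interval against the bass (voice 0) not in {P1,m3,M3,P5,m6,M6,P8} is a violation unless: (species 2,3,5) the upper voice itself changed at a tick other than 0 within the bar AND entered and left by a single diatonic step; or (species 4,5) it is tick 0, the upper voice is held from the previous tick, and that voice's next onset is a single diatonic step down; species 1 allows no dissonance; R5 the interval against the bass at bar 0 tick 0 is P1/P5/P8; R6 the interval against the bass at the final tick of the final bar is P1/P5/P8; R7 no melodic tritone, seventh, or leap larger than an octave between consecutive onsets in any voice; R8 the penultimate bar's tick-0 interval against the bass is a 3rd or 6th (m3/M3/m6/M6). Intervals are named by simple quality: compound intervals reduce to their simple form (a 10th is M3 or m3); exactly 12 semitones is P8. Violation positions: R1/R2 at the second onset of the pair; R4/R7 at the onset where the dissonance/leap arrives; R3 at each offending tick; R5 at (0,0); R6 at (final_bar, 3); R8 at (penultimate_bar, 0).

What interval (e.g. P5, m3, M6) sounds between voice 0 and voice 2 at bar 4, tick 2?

M3

voice 0=G3 voice 2=B4 -> M3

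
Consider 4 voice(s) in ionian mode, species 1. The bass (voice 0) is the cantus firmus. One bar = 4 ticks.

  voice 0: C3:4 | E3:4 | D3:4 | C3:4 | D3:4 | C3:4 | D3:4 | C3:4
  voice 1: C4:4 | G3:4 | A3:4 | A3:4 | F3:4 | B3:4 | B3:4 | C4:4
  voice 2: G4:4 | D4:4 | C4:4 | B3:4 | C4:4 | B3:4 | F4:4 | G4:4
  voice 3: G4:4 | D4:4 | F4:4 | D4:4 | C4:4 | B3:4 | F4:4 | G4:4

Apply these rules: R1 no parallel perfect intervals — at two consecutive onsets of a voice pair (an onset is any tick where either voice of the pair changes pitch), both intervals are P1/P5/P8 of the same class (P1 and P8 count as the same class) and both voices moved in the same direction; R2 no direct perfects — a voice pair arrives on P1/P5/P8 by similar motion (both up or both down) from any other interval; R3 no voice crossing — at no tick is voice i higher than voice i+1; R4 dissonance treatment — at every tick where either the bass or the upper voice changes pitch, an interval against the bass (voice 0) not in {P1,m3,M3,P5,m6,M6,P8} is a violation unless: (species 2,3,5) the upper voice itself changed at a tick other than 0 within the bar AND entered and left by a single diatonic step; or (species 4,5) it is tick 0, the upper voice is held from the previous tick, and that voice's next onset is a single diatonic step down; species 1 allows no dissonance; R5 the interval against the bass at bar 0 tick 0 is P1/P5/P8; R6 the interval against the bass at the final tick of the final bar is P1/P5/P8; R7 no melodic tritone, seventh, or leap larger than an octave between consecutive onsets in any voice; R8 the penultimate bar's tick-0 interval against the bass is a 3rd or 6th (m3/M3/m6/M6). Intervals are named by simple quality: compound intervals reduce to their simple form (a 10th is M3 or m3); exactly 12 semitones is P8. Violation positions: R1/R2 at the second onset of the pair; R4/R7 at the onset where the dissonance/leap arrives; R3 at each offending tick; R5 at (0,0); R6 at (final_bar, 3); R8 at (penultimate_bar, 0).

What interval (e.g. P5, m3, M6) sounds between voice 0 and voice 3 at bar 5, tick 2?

M7

voice 0=C3 voice 3=B3 -> M7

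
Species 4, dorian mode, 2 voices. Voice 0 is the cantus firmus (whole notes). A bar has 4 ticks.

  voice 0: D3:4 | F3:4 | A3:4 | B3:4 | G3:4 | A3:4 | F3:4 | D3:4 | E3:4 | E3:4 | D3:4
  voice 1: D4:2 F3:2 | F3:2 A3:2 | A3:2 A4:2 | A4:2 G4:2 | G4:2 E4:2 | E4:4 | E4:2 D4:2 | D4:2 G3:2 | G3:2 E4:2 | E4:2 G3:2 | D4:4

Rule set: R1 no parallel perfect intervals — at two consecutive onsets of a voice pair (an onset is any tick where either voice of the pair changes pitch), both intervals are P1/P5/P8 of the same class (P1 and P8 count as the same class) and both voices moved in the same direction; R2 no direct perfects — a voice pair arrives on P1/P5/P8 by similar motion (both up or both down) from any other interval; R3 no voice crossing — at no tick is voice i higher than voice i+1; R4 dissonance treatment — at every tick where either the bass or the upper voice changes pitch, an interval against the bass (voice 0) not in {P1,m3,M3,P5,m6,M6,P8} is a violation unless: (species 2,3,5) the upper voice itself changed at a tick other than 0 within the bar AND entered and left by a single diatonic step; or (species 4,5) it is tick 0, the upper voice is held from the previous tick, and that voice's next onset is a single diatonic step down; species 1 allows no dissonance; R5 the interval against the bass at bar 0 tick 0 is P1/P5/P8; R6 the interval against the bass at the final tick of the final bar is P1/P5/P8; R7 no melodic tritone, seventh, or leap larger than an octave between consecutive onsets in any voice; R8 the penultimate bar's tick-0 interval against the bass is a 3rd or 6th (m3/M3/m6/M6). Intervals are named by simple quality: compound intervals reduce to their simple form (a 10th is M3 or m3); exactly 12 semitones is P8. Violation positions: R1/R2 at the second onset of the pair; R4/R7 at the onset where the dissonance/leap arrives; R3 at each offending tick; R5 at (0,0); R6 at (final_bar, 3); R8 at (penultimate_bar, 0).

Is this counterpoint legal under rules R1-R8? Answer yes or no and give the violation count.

No (2 violations)

bar 0: v0=D3 v1=D4 (P8)
bar 1: v0=F3 v1=F3 (P1)
bar 2: v0=A3 v1=A3 (P1)
bar 3: v0=B3 v1=A4 (m7)
bar 4: v0=G3 v1=G4 (P8)
bar 5: v0=A3 v1=E4 (P5)
bar 6: v0=F3 v1=E4 (M7)
bar 7: v0=D3 v1=D4 (P8)
bar 8: v0=E3 v1=G3 (m3)
bar 9: v0=E3 v1=E4 (P8)
bar 10: v0=D3 v1=D4 (P8)
  R4 @ bar7.2: D3/G3 P4 untreated
  R8 @ bar9.0: penult P8 not 3rd/6th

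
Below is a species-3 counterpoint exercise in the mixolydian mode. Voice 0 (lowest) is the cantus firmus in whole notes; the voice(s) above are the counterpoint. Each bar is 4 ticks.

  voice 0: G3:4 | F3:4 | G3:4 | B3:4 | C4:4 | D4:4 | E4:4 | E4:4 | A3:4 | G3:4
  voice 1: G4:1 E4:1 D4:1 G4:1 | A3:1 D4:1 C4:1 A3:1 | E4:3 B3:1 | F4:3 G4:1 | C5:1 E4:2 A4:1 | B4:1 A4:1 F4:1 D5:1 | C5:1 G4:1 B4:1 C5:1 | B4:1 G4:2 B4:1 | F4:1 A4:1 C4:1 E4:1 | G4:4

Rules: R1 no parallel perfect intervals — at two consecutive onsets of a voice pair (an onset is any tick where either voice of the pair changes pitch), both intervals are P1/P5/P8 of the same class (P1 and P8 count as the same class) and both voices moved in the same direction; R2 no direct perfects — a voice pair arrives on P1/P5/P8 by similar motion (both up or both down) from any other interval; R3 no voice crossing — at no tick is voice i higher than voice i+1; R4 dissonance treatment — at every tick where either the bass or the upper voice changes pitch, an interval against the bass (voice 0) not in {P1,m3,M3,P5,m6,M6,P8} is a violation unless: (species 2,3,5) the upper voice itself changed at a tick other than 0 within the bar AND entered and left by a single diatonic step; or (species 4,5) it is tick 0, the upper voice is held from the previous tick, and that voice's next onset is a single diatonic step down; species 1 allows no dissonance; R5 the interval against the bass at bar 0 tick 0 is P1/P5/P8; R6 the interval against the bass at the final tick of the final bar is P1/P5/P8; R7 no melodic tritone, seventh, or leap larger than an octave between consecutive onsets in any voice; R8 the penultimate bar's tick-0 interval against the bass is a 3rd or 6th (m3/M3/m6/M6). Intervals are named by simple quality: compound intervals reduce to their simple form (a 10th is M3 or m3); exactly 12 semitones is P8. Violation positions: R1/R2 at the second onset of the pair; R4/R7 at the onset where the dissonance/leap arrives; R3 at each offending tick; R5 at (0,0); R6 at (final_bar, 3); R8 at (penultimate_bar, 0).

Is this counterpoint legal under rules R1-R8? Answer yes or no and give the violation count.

bar 0: v0=G3 v1=G4 (P8)
bar 1: v0=F3 v1=A3 (M3)
bar 2: v0=G3 v1=E4 (M6)
bar 3: v0=B3 v1=F4 (TT)
bar 4: v0=C4 v1=C5 (P8)
bar 5: v0=D4 v1=B4 (M6)
bar 6: v0=E4 v1=C5 (m6)
bar 7: v0=E4 v1=B4 (P5)
bar 8: v0=A3 v1=F4 (m6)
bar 9: v0=G3 v1=G4 (P8)
  R7 @ bar1.0: G4->A3 leap 10st
  R4 @ bar3.0: B3/F4 TT untreated
  R7 @ bar3.0: B3->F4 leap 6st
  R2 @ bar4.0: B3/G4 m6 -> C4/C5 P8 similar
  R7 @ bar8.0: B4->F4 leap 6st

No (5 violations)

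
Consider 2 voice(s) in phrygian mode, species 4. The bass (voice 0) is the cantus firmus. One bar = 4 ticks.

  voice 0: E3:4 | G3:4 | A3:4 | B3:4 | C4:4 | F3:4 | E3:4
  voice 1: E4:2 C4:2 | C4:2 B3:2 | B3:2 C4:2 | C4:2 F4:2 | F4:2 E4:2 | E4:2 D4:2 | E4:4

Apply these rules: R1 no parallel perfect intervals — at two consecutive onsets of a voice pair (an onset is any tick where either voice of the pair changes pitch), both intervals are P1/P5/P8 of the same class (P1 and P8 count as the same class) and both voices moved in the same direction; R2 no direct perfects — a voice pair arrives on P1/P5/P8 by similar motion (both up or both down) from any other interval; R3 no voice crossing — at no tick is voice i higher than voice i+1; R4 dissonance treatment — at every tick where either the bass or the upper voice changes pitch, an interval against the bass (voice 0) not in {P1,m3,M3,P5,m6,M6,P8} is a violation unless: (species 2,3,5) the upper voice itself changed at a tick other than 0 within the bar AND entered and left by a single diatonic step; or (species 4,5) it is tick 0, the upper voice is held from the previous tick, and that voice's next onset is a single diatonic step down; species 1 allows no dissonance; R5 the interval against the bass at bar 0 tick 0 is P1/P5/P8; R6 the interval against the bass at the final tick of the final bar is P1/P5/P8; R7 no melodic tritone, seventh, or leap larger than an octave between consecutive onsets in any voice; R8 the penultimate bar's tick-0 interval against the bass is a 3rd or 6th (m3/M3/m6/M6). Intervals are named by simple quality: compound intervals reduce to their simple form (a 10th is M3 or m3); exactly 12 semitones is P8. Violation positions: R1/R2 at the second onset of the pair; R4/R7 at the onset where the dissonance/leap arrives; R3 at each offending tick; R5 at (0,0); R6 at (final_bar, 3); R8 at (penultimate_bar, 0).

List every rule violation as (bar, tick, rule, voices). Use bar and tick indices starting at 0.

(2, 0, R4, (0, 1))
(3, 0, R4, (0, 1))
(3, 2, R4, (0, 1))
(5, 0, R8, (0, 1))

bar 0: v0=E3 v1=E4 downbeat P8
bar 1: v0=G3 v1=C4 downbeat P4
bar 2: v0=A3 v1=B3 downbeat M2
bar 3: v0=B3 v1=C4 downbeat m2
bar 4: v0=C4 v1=F4 downbeat P4
bar 5: v0=F3 v1=E4 downbeat M7
bar 6: v0=E3 v1=E4 downbeat P8
  -> R4 @ bar 2 tick 0 v(0, 1): A3/B3 M2 untreated
  -> R4 @ bar 3 tick 0 v(0, 1): B3/C4 m2 untreated
  -> R4 @ bar 3 tick 2 v(0, 1): B3/F4 TT untreated
  -> R8 @ bar 5 tick 0 v(0, 1): penult M7 not 3rd/6th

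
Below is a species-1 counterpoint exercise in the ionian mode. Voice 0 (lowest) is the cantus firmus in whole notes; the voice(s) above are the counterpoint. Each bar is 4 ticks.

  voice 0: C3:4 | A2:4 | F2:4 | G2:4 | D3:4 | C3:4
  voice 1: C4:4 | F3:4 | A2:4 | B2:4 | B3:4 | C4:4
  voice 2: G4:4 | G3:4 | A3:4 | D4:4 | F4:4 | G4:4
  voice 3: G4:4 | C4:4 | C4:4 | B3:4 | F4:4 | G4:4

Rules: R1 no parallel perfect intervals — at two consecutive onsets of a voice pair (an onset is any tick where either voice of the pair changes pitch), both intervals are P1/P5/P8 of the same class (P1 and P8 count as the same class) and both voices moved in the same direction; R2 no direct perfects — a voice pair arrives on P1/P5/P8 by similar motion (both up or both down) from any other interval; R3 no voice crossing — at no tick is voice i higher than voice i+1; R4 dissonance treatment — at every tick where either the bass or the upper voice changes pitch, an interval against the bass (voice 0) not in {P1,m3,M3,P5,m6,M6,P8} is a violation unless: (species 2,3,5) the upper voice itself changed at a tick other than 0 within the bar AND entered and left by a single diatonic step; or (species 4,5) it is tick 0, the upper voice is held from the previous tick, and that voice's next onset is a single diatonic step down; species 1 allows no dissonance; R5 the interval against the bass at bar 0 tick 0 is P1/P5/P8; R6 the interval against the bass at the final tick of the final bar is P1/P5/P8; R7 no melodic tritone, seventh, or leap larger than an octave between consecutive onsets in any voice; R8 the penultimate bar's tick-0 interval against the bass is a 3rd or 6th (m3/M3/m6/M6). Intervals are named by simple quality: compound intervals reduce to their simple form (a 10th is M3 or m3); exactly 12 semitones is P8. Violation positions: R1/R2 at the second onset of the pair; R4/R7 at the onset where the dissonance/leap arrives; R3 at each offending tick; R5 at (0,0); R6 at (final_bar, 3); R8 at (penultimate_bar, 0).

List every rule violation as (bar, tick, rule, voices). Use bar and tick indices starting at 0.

bar 0: v0=C3 v1=C4 v2=G4 v3=G4 downbeat P5
bar 1: v0=A2 v1=F3 v2=G3 v3=C4 downbeat m3
bar 2: v0=F2 v1=A2 v2=A3 v3=C4 downbeat P5
bar 3: v0=G2 v1=B2 v2=D4 v3=B3 downbeat M3
bar 4: v0=D3 v1=B3 v2=F4 v3=F4 downbeat m3
bar 5: v0=C3 v1=C4 v2=G4 v3=G4 downbeat P5
  -> R1 @ bar 1 tick 0 v(1, 3): C4/G4 P5 -> F3/C4 P5 similar
  -> R4 @ bar 1 tick 0 v(0, 2): A2/G3 m7 untreated
  -> R2 @ bar 3 tick 0 v(0, 2): F2/A3 M3 -> G2/D4 P5 similar
  -> R3 @ bar 3 tick 0 v(2, 3): D4 above B3
  -> R3 @ bar 3 tick 1 v(2, 3): D4 above B3
  -> R3 @ bar 3 tick 2 v(2, 3): D4 above B3
  -> R3 @ bar 3 tick 3 v(2, 3): D4 above B3
  -> R2 @ bar 4 tick 0 v(2, 3): D4/B3 m3 -> F4/F4 P1 similar
  -> R7 @ bar 4 tick 0 v(3,): B3->F4 leap 6st
  -> R1 @ bar 5 tick 0 v(2, 3): F4/F4 P1 -> G4/G4 P1 similar
  -> R2 @ bar 5 tick 0 v(1, 2): B3/F4 TT -> C4/G4 P5 similar
  -> R2 @ bar 5 tick 0 v(1, 3): B3/F4 TT -> C4/G4 P5 similar

(1, 0, R1, (1, 3))
(1, 0, R4, (0, 2))
(3, 0, R2, (0, 2))
(3, 0, R3, (2, 3))
(3, 1, R3, (2, 3))
(3, 2, R3, (2, 3))
(3, 3, R3, (2, 3))
(4, 0, R2, (2, 3))
(4, 0, R7, (3,))
(5, 0, R1, (2, 3))
(5, 0, R2, (1, 2))
(5, 0, R2, (1, 3))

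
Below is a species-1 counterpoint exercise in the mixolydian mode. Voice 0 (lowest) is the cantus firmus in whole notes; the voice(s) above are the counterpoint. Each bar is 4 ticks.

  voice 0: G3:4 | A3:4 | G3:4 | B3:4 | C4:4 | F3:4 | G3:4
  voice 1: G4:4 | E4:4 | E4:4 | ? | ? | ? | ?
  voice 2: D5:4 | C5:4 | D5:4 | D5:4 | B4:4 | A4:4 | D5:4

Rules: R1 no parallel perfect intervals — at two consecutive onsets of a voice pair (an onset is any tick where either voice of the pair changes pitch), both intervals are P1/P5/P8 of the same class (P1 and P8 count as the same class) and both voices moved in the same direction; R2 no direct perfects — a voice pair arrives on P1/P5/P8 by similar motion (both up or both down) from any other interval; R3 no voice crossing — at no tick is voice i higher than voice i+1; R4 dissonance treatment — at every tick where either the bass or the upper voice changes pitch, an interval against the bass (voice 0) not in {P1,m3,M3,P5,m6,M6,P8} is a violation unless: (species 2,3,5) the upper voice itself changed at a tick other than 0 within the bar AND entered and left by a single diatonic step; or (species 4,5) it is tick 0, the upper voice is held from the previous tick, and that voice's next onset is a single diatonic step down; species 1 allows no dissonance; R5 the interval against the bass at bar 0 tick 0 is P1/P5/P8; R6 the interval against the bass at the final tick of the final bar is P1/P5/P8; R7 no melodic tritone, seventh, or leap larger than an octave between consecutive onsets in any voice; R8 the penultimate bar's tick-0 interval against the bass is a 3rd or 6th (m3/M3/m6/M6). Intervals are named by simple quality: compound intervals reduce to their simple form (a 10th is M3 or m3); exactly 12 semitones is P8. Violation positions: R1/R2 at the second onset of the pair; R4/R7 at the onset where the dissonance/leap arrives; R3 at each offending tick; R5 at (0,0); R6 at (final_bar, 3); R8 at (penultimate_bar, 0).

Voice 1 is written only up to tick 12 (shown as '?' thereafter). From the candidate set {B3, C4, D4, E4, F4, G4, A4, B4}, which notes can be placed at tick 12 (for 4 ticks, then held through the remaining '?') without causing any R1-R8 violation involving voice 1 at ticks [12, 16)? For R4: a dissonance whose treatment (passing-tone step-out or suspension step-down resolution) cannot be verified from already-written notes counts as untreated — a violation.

B3: legal
C4: violates R4
D4: legal
E4: violates R4
F4: violates R4
G4: legal
A4: violates R4
B4: violates R2

{B3, D4, G4}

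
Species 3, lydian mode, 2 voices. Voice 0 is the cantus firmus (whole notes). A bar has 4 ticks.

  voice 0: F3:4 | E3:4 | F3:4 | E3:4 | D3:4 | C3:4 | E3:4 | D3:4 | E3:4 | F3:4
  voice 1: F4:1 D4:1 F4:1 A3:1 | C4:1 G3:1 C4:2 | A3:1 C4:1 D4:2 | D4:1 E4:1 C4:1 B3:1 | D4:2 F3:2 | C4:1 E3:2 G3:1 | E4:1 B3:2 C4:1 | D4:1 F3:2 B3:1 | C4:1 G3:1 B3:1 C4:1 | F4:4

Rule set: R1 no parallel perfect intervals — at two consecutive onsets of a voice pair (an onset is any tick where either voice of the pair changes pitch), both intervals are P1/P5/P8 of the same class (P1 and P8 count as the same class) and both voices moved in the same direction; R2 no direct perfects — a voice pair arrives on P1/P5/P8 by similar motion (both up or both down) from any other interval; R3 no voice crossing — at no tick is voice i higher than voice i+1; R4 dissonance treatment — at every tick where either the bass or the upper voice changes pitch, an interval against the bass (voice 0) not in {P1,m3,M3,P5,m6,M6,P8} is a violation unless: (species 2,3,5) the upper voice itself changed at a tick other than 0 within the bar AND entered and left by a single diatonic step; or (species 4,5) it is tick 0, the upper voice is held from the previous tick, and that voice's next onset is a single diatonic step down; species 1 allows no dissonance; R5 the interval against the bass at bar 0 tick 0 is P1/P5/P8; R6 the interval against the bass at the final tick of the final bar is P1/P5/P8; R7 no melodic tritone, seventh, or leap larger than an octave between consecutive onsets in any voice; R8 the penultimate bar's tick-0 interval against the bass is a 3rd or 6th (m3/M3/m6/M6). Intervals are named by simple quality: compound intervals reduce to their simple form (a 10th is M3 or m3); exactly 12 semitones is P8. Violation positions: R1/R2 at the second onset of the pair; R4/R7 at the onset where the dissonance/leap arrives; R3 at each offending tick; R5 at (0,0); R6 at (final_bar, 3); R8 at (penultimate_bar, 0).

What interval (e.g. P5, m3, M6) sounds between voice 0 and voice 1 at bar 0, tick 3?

M3

voice 0=F3 voice 1=A3 -> M3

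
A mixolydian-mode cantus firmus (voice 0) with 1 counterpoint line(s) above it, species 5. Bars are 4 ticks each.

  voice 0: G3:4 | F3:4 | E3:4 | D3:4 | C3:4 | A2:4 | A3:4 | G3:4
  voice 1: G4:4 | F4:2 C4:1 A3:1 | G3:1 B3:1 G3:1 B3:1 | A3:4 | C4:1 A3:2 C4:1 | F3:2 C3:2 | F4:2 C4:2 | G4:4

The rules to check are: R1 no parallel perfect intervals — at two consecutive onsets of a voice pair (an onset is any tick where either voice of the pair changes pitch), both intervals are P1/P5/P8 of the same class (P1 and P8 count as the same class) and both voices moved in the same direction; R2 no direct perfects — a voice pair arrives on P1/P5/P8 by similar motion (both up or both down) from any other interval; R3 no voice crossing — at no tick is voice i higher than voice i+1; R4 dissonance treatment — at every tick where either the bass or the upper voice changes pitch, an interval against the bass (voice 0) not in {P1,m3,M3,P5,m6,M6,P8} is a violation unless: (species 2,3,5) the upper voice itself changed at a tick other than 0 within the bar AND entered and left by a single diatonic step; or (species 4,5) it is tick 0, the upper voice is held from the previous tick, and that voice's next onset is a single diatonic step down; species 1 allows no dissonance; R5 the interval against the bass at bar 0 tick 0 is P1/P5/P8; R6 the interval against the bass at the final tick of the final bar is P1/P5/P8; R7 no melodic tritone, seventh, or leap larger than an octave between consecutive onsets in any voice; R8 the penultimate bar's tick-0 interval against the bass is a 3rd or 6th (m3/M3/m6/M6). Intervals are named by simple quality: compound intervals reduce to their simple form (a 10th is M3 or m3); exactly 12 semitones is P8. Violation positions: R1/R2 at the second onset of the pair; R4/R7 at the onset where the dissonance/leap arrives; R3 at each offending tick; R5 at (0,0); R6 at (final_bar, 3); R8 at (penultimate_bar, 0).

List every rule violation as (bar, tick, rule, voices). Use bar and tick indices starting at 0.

(1, 0, R1, (0, 1))
(3, 0, R1, (0, 1))
(6, 0, R7, (1,))

bar 0: v0=G3 v1=G4 downbeat P8
bar 1: v0=F3 v1=F4 downbeat P8
bar 2: v0=E3 v1=G3 downbeat m3
bar 3: v0=D3 v1=A3 downbeat P5
bar 4: v0=C3 v1=C4 downbeat P8
bar 5: v0=A2 v1=F3 downbeat m6
bar 6: v0=A3 v1=F4 downbeat m6
bar 7: v0=G3 v1=G4 downbeat P8
  -> R1 @ bar 1 tick 0 v(0, 1): G3/G4 P8 -> F3/F4 P8 similar
  -> R1 @ bar 3 tick 0 v(0, 1): E3/B3 P5 -> D3/A3 P5 similar
  -> R7 @ bar 6 tick 0 v(1,): C3->F4 leap 17st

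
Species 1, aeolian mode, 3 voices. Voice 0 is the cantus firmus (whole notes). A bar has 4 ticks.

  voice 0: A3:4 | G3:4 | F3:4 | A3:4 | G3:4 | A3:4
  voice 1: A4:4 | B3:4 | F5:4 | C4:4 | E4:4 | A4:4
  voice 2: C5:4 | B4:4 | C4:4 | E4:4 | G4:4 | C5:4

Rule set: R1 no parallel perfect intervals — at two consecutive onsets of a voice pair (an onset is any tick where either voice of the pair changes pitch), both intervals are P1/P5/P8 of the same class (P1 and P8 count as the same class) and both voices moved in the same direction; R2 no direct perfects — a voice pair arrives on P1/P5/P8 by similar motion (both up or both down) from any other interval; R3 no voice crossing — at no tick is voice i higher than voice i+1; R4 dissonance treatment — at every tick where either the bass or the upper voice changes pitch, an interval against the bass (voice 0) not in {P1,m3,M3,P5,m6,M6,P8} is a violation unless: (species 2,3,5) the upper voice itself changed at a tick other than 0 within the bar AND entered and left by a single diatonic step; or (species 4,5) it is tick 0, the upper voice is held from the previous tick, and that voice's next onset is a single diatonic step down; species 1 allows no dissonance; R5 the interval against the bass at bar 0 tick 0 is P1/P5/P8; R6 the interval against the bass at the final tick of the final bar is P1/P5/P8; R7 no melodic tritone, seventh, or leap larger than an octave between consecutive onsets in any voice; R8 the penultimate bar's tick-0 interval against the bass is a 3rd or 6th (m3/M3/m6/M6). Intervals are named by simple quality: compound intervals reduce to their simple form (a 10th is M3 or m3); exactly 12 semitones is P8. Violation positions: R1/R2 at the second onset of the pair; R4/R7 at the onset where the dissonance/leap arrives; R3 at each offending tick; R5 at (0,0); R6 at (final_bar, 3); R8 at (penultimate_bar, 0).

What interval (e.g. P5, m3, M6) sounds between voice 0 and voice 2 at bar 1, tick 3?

M3

voice 0=G3 voice 2=B4 -> M3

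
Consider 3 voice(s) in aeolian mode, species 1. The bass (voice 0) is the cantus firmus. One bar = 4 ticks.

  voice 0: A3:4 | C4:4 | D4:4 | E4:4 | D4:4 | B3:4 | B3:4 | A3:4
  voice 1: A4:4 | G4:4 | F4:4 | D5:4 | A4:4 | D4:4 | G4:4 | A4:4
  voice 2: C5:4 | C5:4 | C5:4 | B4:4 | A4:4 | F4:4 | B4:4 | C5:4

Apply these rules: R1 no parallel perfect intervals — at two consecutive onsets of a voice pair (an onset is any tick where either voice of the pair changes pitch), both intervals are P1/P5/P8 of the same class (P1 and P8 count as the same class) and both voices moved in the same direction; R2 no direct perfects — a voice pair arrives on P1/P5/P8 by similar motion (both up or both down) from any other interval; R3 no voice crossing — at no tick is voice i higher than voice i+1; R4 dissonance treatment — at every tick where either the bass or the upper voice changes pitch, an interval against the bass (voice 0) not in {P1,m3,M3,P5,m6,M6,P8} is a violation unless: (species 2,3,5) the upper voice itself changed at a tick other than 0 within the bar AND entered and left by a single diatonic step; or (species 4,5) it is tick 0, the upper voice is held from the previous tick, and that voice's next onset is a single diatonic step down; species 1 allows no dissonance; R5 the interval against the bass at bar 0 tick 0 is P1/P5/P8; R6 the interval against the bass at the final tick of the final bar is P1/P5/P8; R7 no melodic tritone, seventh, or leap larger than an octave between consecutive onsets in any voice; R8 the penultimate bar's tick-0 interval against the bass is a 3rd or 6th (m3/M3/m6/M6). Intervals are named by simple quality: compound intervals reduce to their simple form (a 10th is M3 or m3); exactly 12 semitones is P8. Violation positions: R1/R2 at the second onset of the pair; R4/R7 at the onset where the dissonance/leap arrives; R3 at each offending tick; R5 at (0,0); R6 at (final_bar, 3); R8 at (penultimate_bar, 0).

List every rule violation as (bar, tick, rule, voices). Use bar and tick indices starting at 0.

bar 0: v0=A3 v1=A4 v2=C5 downbeat m3
bar 1: v0=C4 v1=G4 v2=C5 downbeat P8
bar 2: v0=D4 v1=F4 v2=C5 downbeat m7
bar 3: v0=E4 v1=D5 v2=B4 downbeat P5
bar 4: v0=D4 v1=A4 v2=A4 downbeat P5
bar 5: v0=B3 v1=D4 v2=F4 downbeat TT
bar 6: v0=B3 v1=G4 v2=B4 downbeat P8
bar 7: v0=A3 v1=A4 v2=C5 downbeat m3
  -> R5 @ bar 0 tick 0 v(0, 2): opens on m3
  -> R4 @ bar 2 tick 0 v(0, 2): D4/C5 m7 untreated
  -> R3 @ bar 3 tick 0 v(1, 2): D5 above B4
  -> R4 @ bar 3 tick 0 v(0, 1): E4/D5 m7 untreated
  -> R3 @ bar 3 tick 1 v(1, 2): D5 above B4
  -> R3 @ bar 3 tick 2 v(1, 2): D5 above B4
  -> R3 @ bar 3 tick 3 v(1, 2): D5 above B4
  -> R1 @ bar 4 tick 0 v(0, 2): E4/B4 P5 -> D4/A4 P5 similar
  -> R2 @ bar 4 tick 0 v(0, 1): E4/D5 m7 -> D4/A4 P5 similar
  -> R2 @ bar 4 tick 0 v(1, 2): D5/B4 m3 -> A4/A4 P1 similar
  -> R4 @ bar 5 tick 0 v(0, 2): B3/F4 TT untreated
  -> R7 @ bar 6 tick 0 v(2,): F4->B4 leap 6st
  -> R8 @ bar 6 tick 0 v(0, 2): penult P8 not 3rd/6th
  -> R6 @ bar 7 tick 3 v(0, 2): closes on m3

(0, 0, R5, (0, 2))
(2, 0, R4, (0, 2))
(3, 0, R3, (1, 2))
(3, 0, R4, (0, 1))
(3, 1, R3, (1, 2))
(3, 2, R3, (1, 2))
(3, 3, R3, (1, 2))
(4, 0, R1, (0, 2))
(4, 0, R2, (0, 1))
(4, 0, R2, (1, 2))
(5, 0, R4, (0, 2))
(6, 0, R7, (2,))
(6, 0, R8, (0, 2))
(7, 3, R6, (0, 2))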